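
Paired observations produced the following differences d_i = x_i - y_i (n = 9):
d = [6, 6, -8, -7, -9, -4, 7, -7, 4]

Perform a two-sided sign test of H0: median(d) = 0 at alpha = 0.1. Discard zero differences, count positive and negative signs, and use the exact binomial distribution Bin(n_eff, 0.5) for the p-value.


Step 1: Discard zero differences. Original n = 9; n_eff = number of nonzero differences = 9.
Nonzero differences (with sign): +6, +6, -8, -7, -9, -4, +7, -7, +4
Step 2: Count signs: positive = 4, negative = 5.
Step 3: Under H0: P(positive) = 0.5, so the number of positives S ~ Bin(9, 0.5).
Step 4: Two-sided exact p-value = sum of Bin(9,0.5) probabilities at or below the observed probability = 1.000000.
Step 5: alpha = 0.1. fail to reject H0.

n_eff = 9, pos = 4, neg = 5, p = 1.000000, fail to reject H0.


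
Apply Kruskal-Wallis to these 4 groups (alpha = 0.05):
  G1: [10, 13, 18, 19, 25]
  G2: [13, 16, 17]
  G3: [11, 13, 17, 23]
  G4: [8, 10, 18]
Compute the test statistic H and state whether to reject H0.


Step 1: Combine all N = 15 observations and assign midranks.
sorted (value, group, rank): (8,G4,1), (10,G1,2.5), (10,G4,2.5), (11,G3,4), (13,G1,6), (13,G2,6), (13,G3,6), (16,G2,8), (17,G2,9.5), (17,G3,9.5), (18,G1,11.5), (18,G4,11.5), (19,G1,13), (23,G3,14), (25,G1,15)
Step 2: Sum ranks within each group.
R_1 = 48 (n_1 = 5)
R_2 = 23.5 (n_2 = 3)
R_3 = 33.5 (n_3 = 4)
R_4 = 15 (n_4 = 3)
Step 3: H = 12/(N(N+1)) * sum(R_i^2/n_i) - 3(N+1)
     = 12/(15*16) * (48^2/5 + 23.5^2/3 + 33.5^2/4 + 15^2/3) - 3*16
     = 0.050000 * 1000.45 - 48
     = 2.022292.
Step 4: Ties present; correction factor C = 1 - 42/(15^3 - 15) = 0.987500. Corrected H = 2.022292 / 0.987500 = 2.047890.
Step 5: Under H0, H ~ chi^2(3); p-value = 0.562527.
Step 6: alpha = 0.05. fail to reject H0.

H = 2.0479, df = 3, p = 0.562527, fail to reject H0.


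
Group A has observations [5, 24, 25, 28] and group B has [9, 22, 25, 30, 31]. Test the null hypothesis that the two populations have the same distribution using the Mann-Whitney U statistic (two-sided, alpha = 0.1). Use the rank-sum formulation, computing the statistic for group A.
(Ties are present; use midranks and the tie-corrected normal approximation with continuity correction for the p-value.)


Step 1: Combine and sort all 9 observations; assign midranks.
sorted (value, group): (5,X), (9,Y), (22,Y), (24,X), (25,X), (25,Y), (28,X), (30,Y), (31,Y)
ranks: 5->1, 9->2, 22->3, 24->4, 25->5.5, 25->5.5, 28->7, 30->8, 31->9
Step 2: Rank sum for X: R1 = 1 + 4 + 5.5 + 7 = 17.5.
Step 3: U_X = R1 - n1(n1+1)/2 = 17.5 - 4*5/2 = 17.5 - 10 = 7.5.
       U_Y = n1*n2 - U_X = 20 - 7.5 = 12.5.
Step 4: Ties are present, so use the tie-corrected normal approximation (with continuity correction) for the p-value.
Step 5: p-value = 0.622753; compare to alpha = 0.1. fail to reject H0.

U_X = 7.5, p = 0.622753, fail to reject H0 at alpha = 0.1.


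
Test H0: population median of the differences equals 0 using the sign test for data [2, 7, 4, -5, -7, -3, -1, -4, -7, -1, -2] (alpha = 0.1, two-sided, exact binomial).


Step 1: Discard zero differences. Original n = 11; n_eff = number of nonzero differences = 11.
Nonzero differences (with sign): +2, +7, +4, -5, -7, -3, -1, -4, -7, -1, -2
Step 2: Count signs: positive = 3, negative = 8.
Step 3: Under H0: P(positive) = 0.5, so the number of positives S ~ Bin(11, 0.5).
Step 4: Two-sided exact p-value = sum of Bin(11,0.5) probabilities at or below the observed probability = 0.226562.
Step 5: alpha = 0.1. fail to reject H0.

n_eff = 11, pos = 3, neg = 8, p = 0.226562, fail to reject H0.


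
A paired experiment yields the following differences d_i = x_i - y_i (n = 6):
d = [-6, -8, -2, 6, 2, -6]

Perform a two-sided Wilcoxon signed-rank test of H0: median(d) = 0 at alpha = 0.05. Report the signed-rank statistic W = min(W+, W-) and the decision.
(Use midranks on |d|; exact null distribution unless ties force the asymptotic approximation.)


Step 1: Drop any zero differences (none here) and take |d_i|.
|d| = [6, 8, 2, 6, 2, 6]
Step 2: Midrank |d_i| (ties get averaged ranks).
ranks: |6|->4, |8|->6, |2|->1.5, |6|->4, |2|->1.5, |6|->4
Step 3: Attach original signs; sum ranks with positive sign and with negative sign.
W+ = 4 + 1.5 = 5.5
W- = 4 + 6 + 1.5 + 4 = 15.5
(Check: W+ + W- = 21 should equal n(n+1)/2 = 21.)
Step 4: Test statistic W = min(W+, W-) = 5.5.
Step 5: Ties in |d|, so use the tie-corrected normal approximation.
        E[W] = n(n+1)/4 = 6*7/4 = 10.5.
        Tie groups: |d|=2 (t=2), |d|=6 (t=3); sum(t^3 - t) = 30.
        Var[W] = n(n+1)(2n+1)/24 - sum(t^3-t)/48 = 546/24 - 30/48 = 22.125.
        z = (W - E[W]) / sqrt(Var[W]) = (5.5 - 10.5) / 4.7037 = -1.0630.
        Two-sided p = 2*Phi(z) = 0.287787.
Step 6: alpha = 0.05. fail to reject H0.

W+ = 5.5, W- = 15.5, W = min = 5.5, p = 0.287787, fail to reject H0.


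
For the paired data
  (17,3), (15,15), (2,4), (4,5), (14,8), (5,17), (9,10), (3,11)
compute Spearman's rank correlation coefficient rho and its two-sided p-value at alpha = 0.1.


Step 1: Rank x and y separately (midranks; no ties here).
rank(x): 17->8, 15->7, 2->1, 4->3, 14->6, 5->4, 9->5, 3->2
rank(y): 3->1, 15->7, 4->2, 5->3, 8->4, 17->8, 10->5, 11->6
Step 2: d_i = R_x(i) - R_y(i); compute d_i^2.
  (8-1)^2=49, (7-7)^2=0, (1-2)^2=1, (3-3)^2=0, (6-4)^2=4, (4-8)^2=16, (5-5)^2=0, (2-6)^2=16
sum(d^2) = 86.
Step 3: rho = 1 - 6*86 / (8*(8^2 - 1)) = 1 - 516/504 = -0.023810.
Step 4: Under H0, t = rho * sqrt((n-2)/(1-rho^2)) = -0.0583 ~ t(6).
Step 5: Two-sided p-value from the t-distribution with 6 df = 0.955374.
Step 6: alpha = 0.1. fail to reject H0.

rho = -0.0238, p = 0.955374, fail to reject H0 at alpha = 0.1.


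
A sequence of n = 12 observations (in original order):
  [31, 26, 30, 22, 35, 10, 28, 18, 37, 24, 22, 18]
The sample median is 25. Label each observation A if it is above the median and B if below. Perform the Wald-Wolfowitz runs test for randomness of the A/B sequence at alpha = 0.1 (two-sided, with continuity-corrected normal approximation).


Step 1: Compute median = 25; label A = above, B = below.
Labels in order: AAABABABABBB  (n_A = 6, n_B = 6)
Step 2: Count runs R = 8.
Step 3: Under H0 (random ordering), E[R] = 2*n_A*n_B/(n_A+n_B) + 1 = 2*6*6/12 + 1 = 7.0000.
        Var[R] = 2*n_A*n_B*(2*n_A*n_B - n_A - n_B) / ((n_A+n_B)^2 * (n_A+n_B-1)) = 4320/1584 = 2.7273.
        SD[R] = 1.6514.
Step 4: Continuity-corrected z = (R - 0.5 - E[R]) / SD[R] = (8 - 0.5 - 7.0000) / 1.6514 = 0.3028.
Step 5: Two-sided p-value via normal approximation = 2*(1 - Phi(|z|)) = 0.762069.
Step 6: alpha = 0.1. fail to reject H0.

R = 8, z = 0.3028, p = 0.762069, fail to reject H0.


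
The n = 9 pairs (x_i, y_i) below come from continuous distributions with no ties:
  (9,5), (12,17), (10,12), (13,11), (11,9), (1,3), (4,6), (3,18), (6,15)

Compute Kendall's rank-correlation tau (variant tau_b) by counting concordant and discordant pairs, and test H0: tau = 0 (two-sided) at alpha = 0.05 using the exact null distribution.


Step 1: Enumerate the 36 unordered pairs (i,j) with i<j and classify each by sign(x_j-x_i) * sign(y_j-y_i).
  (1,2):dx=+3,dy=+12->C; (1,3):dx=+1,dy=+7->C; (1,4):dx=+4,dy=+6->C; (1,5):dx=+2,dy=+4->C
  (1,6):dx=-8,dy=-2->C; (1,7):dx=-5,dy=+1->D; (1,8):dx=-6,dy=+13->D; (1,9):dx=-3,dy=+10->D
  (2,3):dx=-2,dy=-5->C; (2,4):dx=+1,dy=-6->D; (2,5):dx=-1,dy=-8->C; (2,6):dx=-11,dy=-14->C
  (2,7):dx=-8,dy=-11->C; (2,8):dx=-9,dy=+1->D; (2,9):dx=-6,dy=-2->C; (3,4):dx=+3,dy=-1->D
  (3,5):dx=+1,dy=-3->D; (3,6):dx=-9,dy=-9->C; (3,7):dx=-6,dy=-6->C; (3,8):dx=-7,dy=+6->D
  (3,9):dx=-4,dy=+3->D; (4,5):dx=-2,dy=-2->C; (4,6):dx=-12,dy=-8->C; (4,7):dx=-9,dy=-5->C
  (4,8):dx=-10,dy=+7->D; (4,9):dx=-7,dy=+4->D; (5,6):dx=-10,dy=-6->C; (5,7):dx=-7,dy=-3->C
  (5,8):dx=-8,dy=+9->D; (5,9):dx=-5,dy=+6->D; (6,7):dx=+3,dy=+3->C; (6,8):dx=+2,dy=+15->C
  (6,9):dx=+5,dy=+12->C; (7,8):dx=-1,dy=+12->D; (7,9):dx=+2,dy=+9->C; (8,9):dx=+3,dy=-3->D
Step 2: C = 21, D = 15, total pairs = 36.
Step 3: tau = (C - D)/(n(n-1)/2) = (21 - 15)/36 = 0.166667.
Step 4: Exact two-sided p-value (enumerate n! = 362880 permutations of y under H0): p = 0.612202.
Step 5: alpha = 0.05. fail to reject H0.

tau_b = 0.1667 (C=21, D=15), p = 0.612202, fail to reject H0.


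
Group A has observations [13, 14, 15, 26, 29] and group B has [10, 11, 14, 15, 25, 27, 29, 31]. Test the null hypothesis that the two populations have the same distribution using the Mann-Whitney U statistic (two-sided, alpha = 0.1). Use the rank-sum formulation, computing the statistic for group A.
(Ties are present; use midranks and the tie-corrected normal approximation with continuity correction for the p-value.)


Step 1: Combine and sort all 13 observations; assign midranks.
sorted (value, group): (10,Y), (11,Y), (13,X), (14,X), (14,Y), (15,X), (15,Y), (25,Y), (26,X), (27,Y), (29,X), (29,Y), (31,Y)
ranks: 10->1, 11->2, 13->3, 14->4.5, 14->4.5, 15->6.5, 15->6.5, 25->8, 26->9, 27->10, 29->11.5, 29->11.5, 31->13
Step 2: Rank sum for X: R1 = 3 + 4.5 + 6.5 + 9 + 11.5 = 34.5.
Step 3: U_X = R1 - n1(n1+1)/2 = 34.5 - 5*6/2 = 34.5 - 15 = 19.5.
       U_Y = n1*n2 - U_X = 40 - 19.5 = 20.5.
Step 4: Ties are present, so use the tie-corrected normal approximation (with continuity correction) for the p-value.
Step 5: p-value = 1.000000; compare to alpha = 0.1. fail to reject H0.

U_X = 19.5, p = 1.000000, fail to reject H0 at alpha = 0.1.


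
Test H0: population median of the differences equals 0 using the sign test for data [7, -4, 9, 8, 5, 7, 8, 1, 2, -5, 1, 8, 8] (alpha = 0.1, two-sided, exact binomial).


Step 1: Discard zero differences. Original n = 13; n_eff = number of nonzero differences = 13.
Nonzero differences (with sign): +7, -4, +9, +8, +5, +7, +8, +1, +2, -5, +1, +8, +8
Step 2: Count signs: positive = 11, negative = 2.
Step 3: Under H0: P(positive) = 0.5, so the number of positives S ~ Bin(13, 0.5).
Step 4: Two-sided exact p-value = sum of Bin(13,0.5) probabilities at or below the observed probability = 0.022461.
Step 5: alpha = 0.1. reject H0.

n_eff = 13, pos = 11, neg = 2, p = 0.022461, reject H0.


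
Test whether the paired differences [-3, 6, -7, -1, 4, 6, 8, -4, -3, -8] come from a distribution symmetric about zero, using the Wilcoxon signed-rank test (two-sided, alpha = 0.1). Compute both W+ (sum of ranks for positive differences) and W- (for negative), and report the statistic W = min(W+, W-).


Step 1: Drop any zero differences (none here) and take |d_i|.
|d| = [3, 6, 7, 1, 4, 6, 8, 4, 3, 8]
Step 2: Midrank |d_i| (ties get averaged ranks).
ranks: |3|->2.5, |6|->6.5, |7|->8, |1|->1, |4|->4.5, |6|->6.5, |8|->9.5, |4|->4.5, |3|->2.5, |8|->9.5
Step 3: Attach original signs; sum ranks with positive sign and with negative sign.
W+ = 6.5 + 4.5 + 6.5 + 9.5 = 27
W- = 2.5 + 8 + 1 + 4.5 + 2.5 + 9.5 = 28
(Check: W+ + W- = 55 should equal n(n+1)/2 = 55.)
Step 4: Test statistic W = min(W+, W-) = 27.
Step 5: Ties in |d|, so use the tie-corrected normal approximation.
        E[W] = n(n+1)/4 = 10*11/4 = 27.5.
        Tie groups: |d|=3 (t=2), |d|=4 (t=2), |d|=6 (t=2), |d|=8 (t=2); sum(t^3 - t) = 24.
        Var[W] = n(n+1)(2n+1)/24 - sum(t^3-t)/48 = 2310/24 - 24/48 = 95.75.
        z = (W - E[W]) / sqrt(Var[W]) = (27 - 27.5) / 9.7852 = -0.0511.
        Two-sided p = 2*Phi(z) = 0.959248.
Step 6: alpha = 0.1. fail to reject H0.

W+ = 27, W- = 28, W = min = 27, p = 0.959248, fail to reject H0.


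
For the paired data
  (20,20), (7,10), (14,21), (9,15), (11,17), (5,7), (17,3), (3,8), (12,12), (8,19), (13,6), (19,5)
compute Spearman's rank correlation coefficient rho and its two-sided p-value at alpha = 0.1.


Step 1: Rank x and y separately (midranks; no ties here).
rank(x): 20->12, 7->3, 14->9, 9->5, 11->6, 5->2, 17->10, 3->1, 12->7, 8->4, 13->8, 19->11
rank(y): 20->11, 10->6, 21->12, 15->8, 17->9, 7->4, 3->1, 8->5, 12->7, 19->10, 6->3, 5->2
Step 2: d_i = R_x(i) - R_y(i); compute d_i^2.
  (12-11)^2=1, (3-6)^2=9, (9-12)^2=9, (5-8)^2=9, (6-9)^2=9, (2-4)^2=4, (10-1)^2=81, (1-5)^2=16, (7-7)^2=0, (4-10)^2=36, (8-3)^2=25, (11-2)^2=81
sum(d^2) = 280.
Step 3: rho = 1 - 6*280 / (12*(12^2 - 1)) = 1 - 1680/1716 = 0.020979.
Step 4: Under H0, t = rho * sqrt((n-2)/(1-rho^2)) = 0.0664 ~ t(10).
Step 5: Two-sided p-value from the t-distribution with 10 df = 0.948402.
Step 6: alpha = 0.1. fail to reject H0.

rho = 0.0210, p = 0.948402, fail to reject H0 at alpha = 0.1.


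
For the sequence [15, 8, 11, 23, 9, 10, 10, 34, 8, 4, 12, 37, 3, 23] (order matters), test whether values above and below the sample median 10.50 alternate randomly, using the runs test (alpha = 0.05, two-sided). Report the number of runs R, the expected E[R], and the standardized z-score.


Step 1: Compute median = 10.50; label A = above, B = below.
Labels in order: ABAABBBABBAABA  (n_A = 7, n_B = 7)
Step 2: Count runs R = 9.
Step 3: Under H0 (random ordering), E[R] = 2*n_A*n_B/(n_A+n_B) + 1 = 2*7*7/14 + 1 = 8.0000.
        Var[R] = 2*n_A*n_B*(2*n_A*n_B - n_A - n_B) / ((n_A+n_B)^2 * (n_A+n_B-1)) = 8232/2548 = 3.2308.
        SD[R] = 1.7974.
Step 4: Continuity-corrected z = (R - 0.5 - E[R]) / SD[R] = (9 - 0.5 - 8.0000) / 1.7974 = 0.2782.
Step 5: Two-sided p-value via normal approximation = 2*(1 - Phi(|z|)) = 0.780879.
Step 6: alpha = 0.05. fail to reject H0.

R = 9, z = 0.2782, p = 0.780879, fail to reject H0.


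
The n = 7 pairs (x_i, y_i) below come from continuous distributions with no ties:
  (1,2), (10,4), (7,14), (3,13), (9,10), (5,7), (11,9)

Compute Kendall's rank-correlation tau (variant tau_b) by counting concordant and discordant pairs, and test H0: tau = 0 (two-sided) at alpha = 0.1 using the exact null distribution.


Step 1: Enumerate the 21 unordered pairs (i,j) with i<j and classify each by sign(x_j-x_i) * sign(y_j-y_i).
  (1,2):dx=+9,dy=+2->C; (1,3):dx=+6,dy=+12->C; (1,4):dx=+2,dy=+11->C; (1,5):dx=+8,dy=+8->C
  (1,6):dx=+4,dy=+5->C; (1,7):dx=+10,dy=+7->C; (2,3):dx=-3,dy=+10->D; (2,4):dx=-7,dy=+9->D
  (2,5):dx=-1,dy=+6->D; (2,6):dx=-5,dy=+3->D; (2,7):dx=+1,dy=+5->C; (3,4):dx=-4,dy=-1->C
  (3,5):dx=+2,dy=-4->D; (3,6):dx=-2,dy=-7->C; (3,7):dx=+4,dy=-5->D; (4,5):dx=+6,dy=-3->D
  (4,6):dx=+2,dy=-6->D; (4,7):dx=+8,dy=-4->D; (5,6):dx=-4,dy=-3->C; (5,7):dx=+2,dy=-1->D
  (6,7):dx=+6,dy=+2->C
Step 2: C = 11, D = 10, total pairs = 21.
Step 3: tau = (C - D)/(n(n-1)/2) = (11 - 10)/21 = 0.047619.
Step 4: Exact two-sided p-value (enumerate n! = 5040 permutations of y under H0): p = 1.000000.
Step 5: alpha = 0.1. fail to reject H0.

tau_b = 0.0476 (C=11, D=10), p = 1.000000, fail to reject H0.


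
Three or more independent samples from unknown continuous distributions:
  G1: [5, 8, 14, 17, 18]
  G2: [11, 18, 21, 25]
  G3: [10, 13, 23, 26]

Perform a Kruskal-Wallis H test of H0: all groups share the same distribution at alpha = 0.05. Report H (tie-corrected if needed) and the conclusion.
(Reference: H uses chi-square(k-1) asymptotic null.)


Step 1: Combine all N = 13 observations and assign midranks.
sorted (value, group, rank): (5,G1,1), (8,G1,2), (10,G3,3), (11,G2,4), (13,G3,5), (14,G1,6), (17,G1,7), (18,G1,8.5), (18,G2,8.5), (21,G2,10), (23,G3,11), (25,G2,12), (26,G3,13)
Step 2: Sum ranks within each group.
R_1 = 24.5 (n_1 = 5)
R_2 = 34.5 (n_2 = 4)
R_3 = 32 (n_3 = 4)
Step 3: H = 12/(N(N+1)) * sum(R_i^2/n_i) - 3(N+1)
     = 12/(13*14) * (24.5^2/5 + 34.5^2/4 + 32^2/4) - 3*14
     = 0.065934 * 673.612 - 42
     = 2.414011.
Step 4: Ties present; correction factor C = 1 - 6/(13^3 - 13) = 0.997253. Corrected H = 2.414011 / 0.997253 = 2.420661.
Step 5: Under H0, H ~ chi^2(2); p-value = 0.298099.
Step 6: alpha = 0.05. fail to reject H0.

H = 2.4207, df = 2, p = 0.298099, fail to reject H0.


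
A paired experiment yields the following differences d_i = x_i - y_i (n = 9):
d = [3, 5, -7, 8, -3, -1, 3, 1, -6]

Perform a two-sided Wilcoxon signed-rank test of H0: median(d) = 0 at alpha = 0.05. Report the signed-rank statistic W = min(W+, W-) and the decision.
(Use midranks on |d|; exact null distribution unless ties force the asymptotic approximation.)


Step 1: Drop any zero differences (none here) and take |d_i|.
|d| = [3, 5, 7, 8, 3, 1, 3, 1, 6]
Step 2: Midrank |d_i| (ties get averaged ranks).
ranks: |3|->4, |5|->6, |7|->8, |8|->9, |3|->4, |1|->1.5, |3|->4, |1|->1.5, |6|->7
Step 3: Attach original signs; sum ranks with positive sign and with negative sign.
W+ = 4 + 6 + 9 + 4 + 1.5 = 24.5
W- = 8 + 4 + 1.5 + 7 = 20.5
(Check: W+ + W- = 45 should equal n(n+1)/2 = 45.)
Step 4: Test statistic W = min(W+, W-) = 20.5.
Step 5: Ties in |d|, so use the tie-corrected normal approximation.
        E[W] = n(n+1)/4 = 9*10/4 = 22.5.
        Tie groups: |d|=1 (t=2), |d|=3 (t=3); sum(t^3 - t) = 30.
        Var[W] = n(n+1)(2n+1)/24 - sum(t^3-t)/48 = 1710/24 - 30/48 = 70.625.
        z = (W - E[W]) / sqrt(Var[W]) = (20.5 - 22.5) / 8.4039 = -0.2380.
        Two-sided p = 2*Phi(z) = 0.811892.
Step 6: alpha = 0.05. fail to reject H0.

W+ = 24.5, W- = 20.5, W = min = 20.5, p = 0.811892, fail to reject H0.


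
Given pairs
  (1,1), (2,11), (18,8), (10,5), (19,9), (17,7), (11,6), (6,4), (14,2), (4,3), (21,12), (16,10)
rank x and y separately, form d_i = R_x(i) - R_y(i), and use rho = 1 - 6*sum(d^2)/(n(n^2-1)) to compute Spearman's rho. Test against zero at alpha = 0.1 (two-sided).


Step 1: Rank x and y separately (midranks; no ties here).
rank(x): 1->1, 2->2, 18->10, 10->5, 19->11, 17->9, 11->6, 6->4, 14->7, 4->3, 21->12, 16->8
rank(y): 1->1, 11->11, 8->8, 5->5, 9->9, 7->7, 6->6, 4->4, 2->2, 3->3, 12->12, 10->10
Step 2: d_i = R_x(i) - R_y(i); compute d_i^2.
  (1-1)^2=0, (2-11)^2=81, (10-8)^2=4, (5-5)^2=0, (11-9)^2=4, (9-7)^2=4, (6-6)^2=0, (4-4)^2=0, (7-2)^2=25, (3-3)^2=0, (12-12)^2=0, (8-10)^2=4
sum(d^2) = 122.
Step 3: rho = 1 - 6*122 / (12*(12^2 - 1)) = 1 - 732/1716 = 0.573427.
Step 4: Under H0, t = rho * sqrt((n-2)/(1-rho^2)) = 2.2134 ~ t(10).
Step 5: Two-sided p-value from the t-distribution with 10 df = 0.051266.
Step 6: alpha = 0.1. reject H0.

rho = 0.5734, p = 0.051266, reject H0 at alpha = 0.1.


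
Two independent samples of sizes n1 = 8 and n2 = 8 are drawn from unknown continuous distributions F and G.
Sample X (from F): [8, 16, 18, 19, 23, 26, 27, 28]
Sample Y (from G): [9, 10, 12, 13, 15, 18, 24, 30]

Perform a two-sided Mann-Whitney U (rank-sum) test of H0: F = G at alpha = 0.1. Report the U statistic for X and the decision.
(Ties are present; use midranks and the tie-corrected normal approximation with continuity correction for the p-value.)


Step 1: Combine and sort all 16 observations; assign midranks.
sorted (value, group): (8,X), (9,Y), (10,Y), (12,Y), (13,Y), (15,Y), (16,X), (18,X), (18,Y), (19,X), (23,X), (24,Y), (26,X), (27,X), (28,X), (30,Y)
ranks: 8->1, 9->2, 10->3, 12->4, 13->5, 15->6, 16->7, 18->8.5, 18->8.5, 19->10, 23->11, 24->12, 26->13, 27->14, 28->15, 30->16
Step 2: Rank sum for X: R1 = 1 + 7 + 8.5 + 10 + 11 + 13 + 14 + 15 = 79.5.
Step 3: U_X = R1 - n1(n1+1)/2 = 79.5 - 8*9/2 = 79.5 - 36 = 43.5.
       U_Y = n1*n2 - U_X = 64 - 43.5 = 20.5.
Step 4: Ties are present, so use the tie-corrected normal approximation (with continuity correction) for the p-value.
Step 5: p-value = 0.247648; compare to alpha = 0.1. fail to reject H0.

U_X = 43.5, p = 0.247648, fail to reject H0 at alpha = 0.1.


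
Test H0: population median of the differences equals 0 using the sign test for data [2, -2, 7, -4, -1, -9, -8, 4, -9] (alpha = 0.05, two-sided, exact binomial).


Step 1: Discard zero differences. Original n = 9; n_eff = number of nonzero differences = 9.
Nonzero differences (with sign): +2, -2, +7, -4, -1, -9, -8, +4, -9
Step 2: Count signs: positive = 3, negative = 6.
Step 3: Under H0: P(positive) = 0.5, so the number of positives S ~ Bin(9, 0.5).
Step 4: Two-sided exact p-value = sum of Bin(9,0.5) probabilities at or below the observed probability = 0.507812.
Step 5: alpha = 0.05. fail to reject H0.

n_eff = 9, pos = 3, neg = 6, p = 0.507812, fail to reject H0.


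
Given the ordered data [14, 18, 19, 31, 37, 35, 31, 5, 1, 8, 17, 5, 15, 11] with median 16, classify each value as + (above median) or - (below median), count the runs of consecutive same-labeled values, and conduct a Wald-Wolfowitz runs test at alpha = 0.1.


Step 1: Compute median = 16; label A = above, B = below.
Labels in order: BAAAAAABBBABBB  (n_A = 7, n_B = 7)
Step 2: Count runs R = 5.
Step 3: Under H0 (random ordering), E[R] = 2*n_A*n_B/(n_A+n_B) + 1 = 2*7*7/14 + 1 = 8.0000.
        Var[R] = 2*n_A*n_B*(2*n_A*n_B - n_A - n_B) / ((n_A+n_B)^2 * (n_A+n_B-1)) = 8232/2548 = 3.2308.
        SD[R] = 1.7974.
Step 4: Continuity-corrected z = (R + 0.5 - E[R]) / SD[R] = (5 + 0.5 - 8.0000) / 1.7974 = -1.3909.
Step 5: Two-sided p-value via normal approximation = 2*(1 - Phi(|z|)) = 0.164264.
Step 6: alpha = 0.1. fail to reject H0.

R = 5, z = -1.3909, p = 0.164264, fail to reject H0.


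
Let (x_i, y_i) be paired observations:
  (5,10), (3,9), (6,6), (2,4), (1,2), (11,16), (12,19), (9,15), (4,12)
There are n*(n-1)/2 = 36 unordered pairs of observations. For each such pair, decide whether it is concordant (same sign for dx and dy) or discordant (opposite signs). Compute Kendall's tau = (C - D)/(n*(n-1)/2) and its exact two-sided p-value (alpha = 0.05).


Step 1: Enumerate the 36 unordered pairs (i,j) with i<j and classify each by sign(x_j-x_i) * sign(y_j-y_i).
  (1,2):dx=-2,dy=-1->C; (1,3):dx=+1,dy=-4->D; (1,4):dx=-3,dy=-6->C; (1,5):dx=-4,dy=-8->C
  (1,6):dx=+6,dy=+6->C; (1,7):dx=+7,dy=+9->C; (1,8):dx=+4,dy=+5->C; (1,9):dx=-1,dy=+2->D
  (2,3):dx=+3,dy=-3->D; (2,4):dx=-1,dy=-5->C; (2,5):dx=-2,dy=-7->C; (2,6):dx=+8,dy=+7->C
  (2,7):dx=+9,dy=+10->C; (2,8):dx=+6,dy=+6->C; (2,9):dx=+1,dy=+3->C; (3,4):dx=-4,dy=-2->C
  (3,5):dx=-5,dy=-4->C; (3,6):dx=+5,dy=+10->C; (3,7):dx=+6,dy=+13->C; (3,8):dx=+3,dy=+9->C
  (3,9):dx=-2,dy=+6->D; (4,5):dx=-1,dy=-2->C; (4,6):dx=+9,dy=+12->C; (4,7):dx=+10,dy=+15->C
  (4,8):dx=+7,dy=+11->C; (4,9):dx=+2,dy=+8->C; (5,6):dx=+10,dy=+14->C; (5,7):dx=+11,dy=+17->C
  (5,8):dx=+8,dy=+13->C; (5,9):dx=+3,dy=+10->C; (6,7):dx=+1,dy=+3->C; (6,8):dx=-2,dy=-1->C
  (6,9):dx=-7,dy=-4->C; (7,8):dx=-3,dy=-4->C; (7,9):dx=-8,dy=-7->C; (8,9):dx=-5,dy=-3->C
Step 2: C = 32, D = 4, total pairs = 36.
Step 3: tau = (C - D)/(n(n-1)/2) = (32 - 4)/36 = 0.777778.
Step 4: Exact two-sided p-value (enumerate n! = 362880 permutations of y under H0): p = 0.002425.
Step 5: alpha = 0.05. reject H0.

tau_b = 0.7778 (C=32, D=4), p = 0.002425, reject H0.


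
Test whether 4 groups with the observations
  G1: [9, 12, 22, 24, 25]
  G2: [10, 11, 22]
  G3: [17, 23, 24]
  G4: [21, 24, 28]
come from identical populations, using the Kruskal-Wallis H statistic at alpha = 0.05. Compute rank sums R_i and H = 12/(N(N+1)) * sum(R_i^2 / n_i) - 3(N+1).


Step 1: Combine all N = 14 observations and assign midranks.
sorted (value, group, rank): (9,G1,1), (10,G2,2), (11,G2,3), (12,G1,4), (17,G3,5), (21,G4,6), (22,G1,7.5), (22,G2,7.5), (23,G3,9), (24,G1,11), (24,G3,11), (24,G4,11), (25,G1,13), (28,G4,14)
Step 2: Sum ranks within each group.
R_1 = 36.5 (n_1 = 5)
R_2 = 12.5 (n_2 = 3)
R_3 = 25 (n_3 = 3)
R_4 = 31 (n_4 = 3)
Step 3: H = 12/(N(N+1)) * sum(R_i^2/n_i) - 3(N+1)
     = 12/(14*15) * (36.5^2/5 + 12.5^2/3 + 25^2/3 + 31^2/3) - 3*15
     = 0.057143 * 847.2 - 45
     = 3.411429.
Step 4: Ties present; correction factor C = 1 - 30/(14^3 - 14) = 0.989011. Corrected H = 3.411429 / 0.989011 = 3.449333.
Step 5: Under H0, H ~ chi^2(3); p-value = 0.327393.
Step 6: alpha = 0.05. fail to reject H0.

H = 3.4493, df = 3, p = 0.327393, fail to reject H0.


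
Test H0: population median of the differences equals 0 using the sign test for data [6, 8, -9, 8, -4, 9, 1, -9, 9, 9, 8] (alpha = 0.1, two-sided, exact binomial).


Step 1: Discard zero differences. Original n = 11; n_eff = number of nonzero differences = 11.
Nonzero differences (with sign): +6, +8, -9, +8, -4, +9, +1, -9, +9, +9, +8
Step 2: Count signs: positive = 8, negative = 3.
Step 3: Under H0: P(positive) = 0.5, so the number of positives S ~ Bin(11, 0.5).
Step 4: Two-sided exact p-value = sum of Bin(11,0.5) probabilities at or below the observed probability = 0.226562.
Step 5: alpha = 0.1. fail to reject H0.

n_eff = 11, pos = 8, neg = 3, p = 0.226562, fail to reject H0.


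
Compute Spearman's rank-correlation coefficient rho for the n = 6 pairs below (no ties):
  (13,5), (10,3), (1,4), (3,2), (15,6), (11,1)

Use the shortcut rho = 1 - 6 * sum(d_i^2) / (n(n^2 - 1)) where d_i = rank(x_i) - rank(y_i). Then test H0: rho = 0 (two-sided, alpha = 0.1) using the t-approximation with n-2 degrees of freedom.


Step 1: Rank x and y separately (midranks; no ties here).
rank(x): 13->5, 10->3, 1->1, 3->2, 15->6, 11->4
rank(y): 5->5, 3->3, 4->4, 2->2, 6->6, 1->1
Step 2: d_i = R_x(i) - R_y(i); compute d_i^2.
  (5-5)^2=0, (3-3)^2=0, (1-4)^2=9, (2-2)^2=0, (6-6)^2=0, (4-1)^2=9
sum(d^2) = 18.
Step 3: rho = 1 - 6*18 / (6*(6^2 - 1)) = 1 - 108/210 = 0.485714.
Step 4: Under H0, t = rho * sqrt((n-2)/(1-rho^2)) = 1.1113 ~ t(4).
Step 5: Two-sided p-value from the t-distribution with 4 df = 0.328723.
Step 6: alpha = 0.1. fail to reject H0.

rho = 0.4857, p = 0.328723, fail to reject H0 at alpha = 0.1.


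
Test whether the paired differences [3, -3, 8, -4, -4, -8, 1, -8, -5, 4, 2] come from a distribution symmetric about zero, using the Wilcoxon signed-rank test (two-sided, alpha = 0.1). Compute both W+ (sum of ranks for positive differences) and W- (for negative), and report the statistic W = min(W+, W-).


Step 1: Drop any zero differences (none here) and take |d_i|.
|d| = [3, 3, 8, 4, 4, 8, 1, 8, 5, 4, 2]
Step 2: Midrank |d_i| (ties get averaged ranks).
ranks: |3|->3.5, |3|->3.5, |8|->10, |4|->6, |4|->6, |8|->10, |1|->1, |8|->10, |5|->8, |4|->6, |2|->2
Step 3: Attach original signs; sum ranks with positive sign and with negative sign.
W+ = 3.5 + 10 + 1 + 6 + 2 = 22.5
W- = 3.5 + 6 + 6 + 10 + 10 + 8 = 43.5
(Check: W+ + W- = 66 should equal n(n+1)/2 = 66.)
Step 4: Test statistic W = min(W+, W-) = 22.5.
Step 5: Ties in |d|, so use the tie-corrected normal approximation.
        E[W] = n(n+1)/4 = 11*12/4 = 33.
        Tie groups: |d|=3 (t=2), |d|=4 (t=3), |d|=8 (t=3); sum(t^3 - t) = 54.
        Var[W] = n(n+1)(2n+1)/24 - sum(t^3-t)/48 = 3036/24 - 54/48 = 125.375.
        z = (W - E[W]) / sqrt(Var[W]) = (22.5 - 33) / 11.1971 = -0.9377.
        Two-sided p = 2*Phi(z) = 0.348377.
Step 6: alpha = 0.1. fail to reject H0.

W+ = 22.5, W- = 43.5, W = min = 22.5, p = 0.348377, fail to reject H0.


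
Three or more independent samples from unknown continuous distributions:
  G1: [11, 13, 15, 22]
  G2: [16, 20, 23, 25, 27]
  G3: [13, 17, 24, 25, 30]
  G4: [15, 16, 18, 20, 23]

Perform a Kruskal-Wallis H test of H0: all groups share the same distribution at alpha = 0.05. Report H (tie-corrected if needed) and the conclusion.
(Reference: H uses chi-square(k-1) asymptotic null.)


Step 1: Combine all N = 19 observations and assign midranks.
sorted (value, group, rank): (11,G1,1), (13,G1,2.5), (13,G3,2.5), (15,G1,4.5), (15,G4,4.5), (16,G2,6.5), (16,G4,6.5), (17,G3,8), (18,G4,9), (20,G2,10.5), (20,G4,10.5), (22,G1,12), (23,G2,13.5), (23,G4,13.5), (24,G3,15), (25,G2,16.5), (25,G3,16.5), (27,G2,18), (30,G3,19)
Step 2: Sum ranks within each group.
R_1 = 20 (n_1 = 4)
R_2 = 65 (n_2 = 5)
R_3 = 61 (n_3 = 5)
R_4 = 44 (n_4 = 5)
Step 3: H = 12/(N(N+1)) * sum(R_i^2/n_i) - 3(N+1)
     = 12/(19*20) * (20^2/4 + 65^2/5 + 61^2/5 + 44^2/5) - 3*20
     = 0.031579 * 2076.4 - 60
     = 5.570526.
Step 4: Ties present; correction factor C = 1 - 36/(19^3 - 19) = 0.994737. Corrected H = 5.570526 / 0.994737 = 5.600000.
Step 5: Under H0, H ~ chi^2(3); p-value = 0.132778.
Step 6: alpha = 0.05. fail to reject H0.

H = 5.6000, df = 3, p = 0.132778, fail to reject H0.


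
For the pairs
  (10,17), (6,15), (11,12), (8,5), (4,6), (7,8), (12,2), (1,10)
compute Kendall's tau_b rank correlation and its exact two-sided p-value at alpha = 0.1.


Step 1: Enumerate the 28 unordered pairs (i,j) with i<j and classify each by sign(x_j-x_i) * sign(y_j-y_i).
  (1,2):dx=-4,dy=-2->C; (1,3):dx=+1,dy=-5->D; (1,4):dx=-2,dy=-12->C; (1,5):dx=-6,dy=-11->C
  (1,6):dx=-3,dy=-9->C; (1,7):dx=+2,dy=-15->D; (1,8):dx=-9,dy=-7->C; (2,3):dx=+5,dy=-3->D
  (2,4):dx=+2,dy=-10->D; (2,5):dx=-2,dy=-9->C; (2,6):dx=+1,dy=-7->D; (2,7):dx=+6,dy=-13->D
  (2,8):dx=-5,dy=-5->C; (3,4):dx=-3,dy=-7->C; (3,5):dx=-7,dy=-6->C; (3,6):dx=-4,dy=-4->C
  (3,7):dx=+1,dy=-10->D; (3,8):dx=-10,dy=-2->C; (4,5):dx=-4,dy=+1->D; (4,6):dx=-1,dy=+3->D
  (4,7):dx=+4,dy=-3->D; (4,8):dx=-7,dy=+5->D; (5,6):dx=+3,dy=+2->C; (5,7):dx=+8,dy=-4->D
  (5,8):dx=-3,dy=+4->D; (6,7):dx=+5,dy=-6->D; (6,8):dx=-6,dy=+2->D; (7,8):dx=-11,dy=+8->D
Step 2: C = 12, D = 16, total pairs = 28.
Step 3: tau = (C - D)/(n(n-1)/2) = (12 - 16)/28 = -0.142857.
Step 4: Exact two-sided p-value (enumerate n! = 40320 permutations of y under H0): p = 0.719544.
Step 5: alpha = 0.1. fail to reject H0.

tau_b = -0.1429 (C=12, D=16), p = 0.719544, fail to reject H0.


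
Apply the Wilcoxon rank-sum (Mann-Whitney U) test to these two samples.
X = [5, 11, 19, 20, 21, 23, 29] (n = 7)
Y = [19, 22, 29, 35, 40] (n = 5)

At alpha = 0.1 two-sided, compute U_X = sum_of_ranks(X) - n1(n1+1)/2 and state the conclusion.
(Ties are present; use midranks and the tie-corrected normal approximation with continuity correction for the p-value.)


Step 1: Combine and sort all 12 observations; assign midranks.
sorted (value, group): (5,X), (11,X), (19,X), (19,Y), (20,X), (21,X), (22,Y), (23,X), (29,X), (29,Y), (35,Y), (40,Y)
ranks: 5->1, 11->2, 19->3.5, 19->3.5, 20->5, 21->6, 22->7, 23->8, 29->9.5, 29->9.5, 35->11, 40->12
Step 2: Rank sum for X: R1 = 1 + 2 + 3.5 + 5 + 6 + 8 + 9.5 = 35.
Step 3: U_X = R1 - n1(n1+1)/2 = 35 - 7*8/2 = 35 - 28 = 7.
       U_Y = n1*n2 - U_X = 35 - 7 = 28.
Step 4: Ties are present, so use the tie-corrected normal approximation (with continuity correction) for the p-value.
Step 5: p-value = 0.103164; compare to alpha = 0.1. fail to reject H0.

U_X = 7, p = 0.103164, fail to reject H0 at alpha = 0.1.


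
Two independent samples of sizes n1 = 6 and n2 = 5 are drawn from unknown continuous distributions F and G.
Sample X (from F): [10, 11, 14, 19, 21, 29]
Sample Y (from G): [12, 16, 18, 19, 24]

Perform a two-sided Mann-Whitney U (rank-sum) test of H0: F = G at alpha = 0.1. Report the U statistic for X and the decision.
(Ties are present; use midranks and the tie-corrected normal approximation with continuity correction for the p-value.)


Step 1: Combine and sort all 11 observations; assign midranks.
sorted (value, group): (10,X), (11,X), (12,Y), (14,X), (16,Y), (18,Y), (19,X), (19,Y), (21,X), (24,Y), (29,X)
ranks: 10->1, 11->2, 12->3, 14->4, 16->5, 18->6, 19->7.5, 19->7.5, 21->9, 24->10, 29->11
Step 2: Rank sum for X: R1 = 1 + 2 + 4 + 7.5 + 9 + 11 = 34.5.
Step 3: U_X = R1 - n1(n1+1)/2 = 34.5 - 6*7/2 = 34.5 - 21 = 13.5.
       U_Y = n1*n2 - U_X = 30 - 13.5 = 16.5.
Step 4: Ties are present, so use the tie-corrected normal approximation (with continuity correction) for the p-value.
Step 5: p-value = 0.854805; compare to alpha = 0.1. fail to reject H0.

U_X = 13.5, p = 0.854805, fail to reject H0 at alpha = 0.1.


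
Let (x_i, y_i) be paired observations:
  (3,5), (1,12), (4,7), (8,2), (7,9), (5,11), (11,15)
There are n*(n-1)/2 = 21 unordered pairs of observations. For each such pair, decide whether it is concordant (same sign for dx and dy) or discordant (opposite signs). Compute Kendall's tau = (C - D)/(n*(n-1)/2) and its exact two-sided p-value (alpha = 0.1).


Step 1: Enumerate the 21 unordered pairs (i,j) with i<j and classify each by sign(x_j-x_i) * sign(y_j-y_i).
  (1,2):dx=-2,dy=+7->D; (1,3):dx=+1,dy=+2->C; (1,4):dx=+5,dy=-3->D; (1,5):dx=+4,dy=+4->C
  (1,6):dx=+2,dy=+6->C; (1,7):dx=+8,dy=+10->C; (2,3):dx=+3,dy=-5->D; (2,4):dx=+7,dy=-10->D
  (2,5):dx=+6,dy=-3->D; (2,6):dx=+4,dy=-1->D; (2,7):dx=+10,dy=+3->C; (3,4):dx=+4,dy=-5->D
  (3,5):dx=+3,dy=+2->C; (3,6):dx=+1,dy=+4->C; (3,7):dx=+7,dy=+8->C; (4,5):dx=-1,dy=+7->D
  (4,6):dx=-3,dy=+9->D; (4,7):dx=+3,dy=+13->C; (5,6):dx=-2,dy=+2->D; (5,7):dx=+4,dy=+6->C
  (6,7):dx=+6,dy=+4->C
Step 2: C = 11, D = 10, total pairs = 21.
Step 3: tau = (C - D)/(n(n-1)/2) = (11 - 10)/21 = 0.047619.
Step 4: Exact two-sided p-value (enumerate n! = 5040 permutations of y under H0): p = 1.000000.
Step 5: alpha = 0.1. fail to reject H0.

tau_b = 0.0476 (C=11, D=10), p = 1.000000, fail to reject H0.


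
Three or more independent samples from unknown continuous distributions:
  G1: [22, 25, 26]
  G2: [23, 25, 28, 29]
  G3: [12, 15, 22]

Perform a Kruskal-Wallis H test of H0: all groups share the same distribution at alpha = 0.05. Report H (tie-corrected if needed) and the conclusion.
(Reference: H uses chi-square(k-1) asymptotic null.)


Step 1: Combine all N = 10 observations and assign midranks.
sorted (value, group, rank): (12,G3,1), (15,G3,2), (22,G1,3.5), (22,G3,3.5), (23,G2,5), (25,G1,6.5), (25,G2,6.5), (26,G1,8), (28,G2,9), (29,G2,10)
Step 2: Sum ranks within each group.
R_1 = 18 (n_1 = 3)
R_2 = 30.5 (n_2 = 4)
R_3 = 6.5 (n_3 = 3)
Step 3: H = 12/(N(N+1)) * sum(R_i^2/n_i) - 3(N+1)
     = 12/(10*11) * (18^2/3 + 30.5^2/4 + 6.5^2/3) - 3*11
     = 0.109091 * 354.646 - 33
     = 5.688636.
Step 4: Ties present; correction factor C = 1 - 12/(10^3 - 10) = 0.987879. Corrected H = 5.688636 / 0.987879 = 5.758436.
Step 5: Under H0, H ~ chi^2(2); p-value = 0.056179.
Step 6: alpha = 0.05. fail to reject H0.

H = 5.7584, df = 2, p = 0.056179, fail to reject H0.


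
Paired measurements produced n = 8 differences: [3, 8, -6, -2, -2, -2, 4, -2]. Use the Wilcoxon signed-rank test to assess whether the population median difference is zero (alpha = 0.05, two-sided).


Step 1: Drop any zero differences (none here) and take |d_i|.
|d| = [3, 8, 6, 2, 2, 2, 4, 2]
Step 2: Midrank |d_i| (ties get averaged ranks).
ranks: |3|->5, |8|->8, |6|->7, |2|->2.5, |2|->2.5, |2|->2.5, |4|->6, |2|->2.5
Step 3: Attach original signs; sum ranks with positive sign and with negative sign.
W+ = 5 + 8 + 6 = 19
W- = 7 + 2.5 + 2.5 + 2.5 + 2.5 = 17
(Check: W+ + W- = 36 should equal n(n+1)/2 = 36.)
Step 4: Test statistic W = min(W+, W-) = 17.
Step 5: Ties in |d|, so use the tie-corrected normal approximation.
        E[W] = n(n+1)/4 = 8*9/4 = 18.
        Tie groups: |d|=2 (t=4); sum(t^3 - t) = 60.
        Var[W] = n(n+1)(2n+1)/24 - sum(t^3-t)/48 = 1224/24 - 60/48 = 49.75.
        z = (W - E[W]) / sqrt(Var[W]) = (17 - 18) / 7.0534 = -0.1418.
        Two-sided p = 2*Phi(z) = 0.887257.
Step 6: alpha = 0.05. fail to reject H0.

W+ = 19, W- = 17, W = min = 17, p = 0.887257, fail to reject H0.


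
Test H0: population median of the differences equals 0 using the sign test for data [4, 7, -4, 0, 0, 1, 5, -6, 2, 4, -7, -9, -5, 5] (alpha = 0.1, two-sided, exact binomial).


Step 1: Discard zero differences. Original n = 14; n_eff = number of nonzero differences = 12.
Nonzero differences (with sign): +4, +7, -4, +1, +5, -6, +2, +4, -7, -9, -5, +5
Step 2: Count signs: positive = 7, negative = 5.
Step 3: Under H0: P(positive) = 0.5, so the number of positives S ~ Bin(12, 0.5).
Step 4: Two-sided exact p-value = sum of Bin(12,0.5) probabilities at or below the observed probability = 0.774414.
Step 5: alpha = 0.1. fail to reject H0.

n_eff = 12, pos = 7, neg = 5, p = 0.774414, fail to reject H0.


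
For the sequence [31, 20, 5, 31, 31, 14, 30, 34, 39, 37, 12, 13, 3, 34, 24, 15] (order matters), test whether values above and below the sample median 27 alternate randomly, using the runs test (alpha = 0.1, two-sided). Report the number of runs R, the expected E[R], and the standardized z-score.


Step 1: Compute median = 27; label A = above, B = below.
Labels in order: ABBAABAAAABBBABB  (n_A = 8, n_B = 8)
Step 2: Count runs R = 8.
Step 3: Under H0 (random ordering), E[R] = 2*n_A*n_B/(n_A+n_B) + 1 = 2*8*8/16 + 1 = 9.0000.
        Var[R] = 2*n_A*n_B*(2*n_A*n_B - n_A - n_B) / ((n_A+n_B)^2 * (n_A+n_B-1)) = 14336/3840 = 3.7333.
        SD[R] = 1.9322.
Step 4: Continuity-corrected z = (R + 0.5 - E[R]) / SD[R] = (8 + 0.5 - 9.0000) / 1.9322 = -0.2588.
Step 5: Two-sided p-value via normal approximation = 2*(1 - Phi(|z|)) = 0.795809.
Step 6: alpha = 0.1. fail to reject H0.

R = 8, z = -0.2588, p = 0.795809, fail to reject H0.


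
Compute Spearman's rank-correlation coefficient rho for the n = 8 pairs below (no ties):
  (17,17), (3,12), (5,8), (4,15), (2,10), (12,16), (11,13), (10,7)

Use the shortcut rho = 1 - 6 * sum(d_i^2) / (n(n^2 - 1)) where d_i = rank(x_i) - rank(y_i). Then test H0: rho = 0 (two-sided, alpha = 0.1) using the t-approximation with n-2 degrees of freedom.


Step 1: Rank x and y separately (midranks; no ties here).
rank(x): 17->8, 3->2, 5->4, 4->3, 2->1, 12->7, 11->6, 10->5
rank(y): 17->8, 12->4, 8->2, 15->6, 10->3, 16->7, 13->5, 7->1
Step 2: d_i = R_x(i) - R_y(i); compute d_i^2.
  (8-8)^2=0, (2-4)^2=4, (4-2)^2=4, (3-6)^2=9, (1-3)^2=4, (7-7)^2=0, (6-5)^2=1, (5-1)^2=16
sum(d^2) = 38.
Step 3: rho = 1 - 6*38 / (8*(8^2 - 1)) = 1 - 228/504 = 0.547619.
Step 4: Under H0, t = rho * sqrt((n-2)/(1-rho^2)) = 1.6031 ~ t(6).
Step 5: Two-sided p-value from the t-distribution with 6 df = 0.160026.
Step 6: alpha = 0.1. fail to reject H0.

rho = 0.5476, p = 0.160026, fail to reject H0 at alpha = 0.1.


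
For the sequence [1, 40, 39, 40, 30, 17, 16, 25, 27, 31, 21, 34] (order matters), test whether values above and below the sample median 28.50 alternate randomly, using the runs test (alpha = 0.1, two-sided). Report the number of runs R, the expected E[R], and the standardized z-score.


Step 1: Compute median = 28.50; label A = above, B = below.
Labels in order: BAAAABBBBABA  (n_A = 6, n_B = 6)
Step 2: Count runs R = 6.
Step 3: Under H0 (random ordering), E[R] = 2*n_A*n_B/(n_A+n_B) + 1 = 2*6*6/12 + 1 = 7.0000.
        Var[R] = 2*n_A*n_B*(2*n_A*n_B - n_A - n_B) / ((n_A+n_B)^2 * (n_A+n_B-1)) = 4320/1584 = 2.7273.
        SD[R] = 1.6514.
Step 4: Continuity-corrected z = (R + 0.5 - E[R]) / SD[R] = (6 + 0.5 - 7.0000) / 1.6514 = -0.3028.
Step 5: Two-sided p-value via normal approximation = 2*(1 - Phi(|z|)) = 0.762069.
Step 6: alpha = 0.1. fail to reject H0.

R = 6, z = -0.3028, p = 0.762069, fail to reject H0.


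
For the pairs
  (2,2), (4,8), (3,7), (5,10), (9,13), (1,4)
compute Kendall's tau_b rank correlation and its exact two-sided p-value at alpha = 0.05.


Step 1: Enumerate the 15 unordered pairs (i,j) with i<j and classify each by sign(x_j-x_i) * sign(y_j-y_i).
  (1,2):dx=+2,dy=+6->C; (1,3):dx=+1,dy=+5->C; (1,4):dx=+3,dy=+8->C; (1,5):dx=+7,dy=+11->C
  (1,6):dx=-1,dy=+2->D; (2,3):dx=-1,dy=-1->C; (2,4):dx=+1,dy=+2->C; (2,5):dx=+5,dy=+5->C
  (2,6):dx=-3,dy=-4->C; (3,4):dx=+2,dy=+3->C; (3,5):dx=+6,dy=+6->C; (3,6):dx=-2,dy=-3->C
  (4,5):dx=+4,dy=+3->C; (4,6):dx=-4,dy=-6->C; (5,6):dx=-8,dy=-9->C
Step 2: C = 14, D = 1, total pairs = 15.
Step 3: tau = (C - D)/(n(n-1)/2) = (14 - 1)/15 = 0.866667.
Step 4: Exact two-sided p-value (enumerate n! = 720 permutations of y under H0): p = 0.016667.
Step 5: alpha = 0.05. reject H0.

tau_b = 0.8667 (C=14, D=1), p = 0.016667, reject H0.


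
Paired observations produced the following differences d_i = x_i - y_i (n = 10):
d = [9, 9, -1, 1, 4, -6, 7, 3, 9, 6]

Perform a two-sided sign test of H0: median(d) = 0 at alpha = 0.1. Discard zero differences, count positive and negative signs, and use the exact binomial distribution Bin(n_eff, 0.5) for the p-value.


Step 1: Discard zero differences. Original n = 10; n_eff = number of nonzero differences = 10.
Nonzero differences (with sign): +9, +9, -1, +1, +4, -6, +7, +3, +9, +6
Step 2: Count signs: positive = 8, negative = 2.
Step 3: Under H0: P(positive) = 0.5, so the number of positives S ~ Bin(10, 0.5).
Step 4: Two-sided exact p-value = sum of Bin(10,0.5) probabilities at or below the observed probability = 0.109375.
Step 5: alpha = 0.1. fail to reject H0.

n_eff = 10, pos = 8, neg = 2, p = 0.109375, fail to reject H0.


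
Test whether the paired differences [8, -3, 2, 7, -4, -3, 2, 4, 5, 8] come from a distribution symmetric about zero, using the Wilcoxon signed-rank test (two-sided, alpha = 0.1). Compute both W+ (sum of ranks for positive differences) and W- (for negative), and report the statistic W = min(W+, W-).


Step 1: Drop any zero differences (none here) and take |d_i|.
|d| = [8, 3, 2, 7, 4, 3, 2, 4, 5, 8]
Step 2: Midrank |d_i| (ties get averaged ranks).
ranks: |8|->9.5, |3|->3.5, |2|->1.5, |7|->8, |4|->5.5, |3|->3.5, |2|->1.5, |4|->5.5, |5|->7, |8|->9.5
Step 3: Attach original signs; sum ranks with positive sign and with negative sign.
W+ = 9.5 + 1.5 + 8 + 1.5 + 5.5 + 7 + 9.5 = 42.5
W- = 3.5 + 5.5 + 3.5 = 12.5
(Check: W+ + W- = 55 should equal n(n+1)/2 = 55.)
Step 4: Test statistic W = min(W+, W-) = 12.5.
Step 5: Ties in |d|, so use the tie-corrected normal approximation.
        E[W] = n(n+1)/4 = 10*11/4 = 27.5.
        Tie groups: |d|=2 (t=2), |d|=3 (t=2), |d|=4 (t=2), |d|=8 (t=2); sum(t^3 - t) = 24.
        Var[W] = n(n+1)(2n+1)/24 - sum(t^3-t)/48 = 2310/24 - 24/48 = 95.75.
        z = (W - E[W]) / sqrt(Var[W]) = (12.5 - 27.5) / 9.7852 = -1.5329.
        Two-sided p = 2*Phi(z) = 0.125293.
Step 6: alpha = 0.1. fail to reject H0.

W+ = 42.5, W- = 12.5, W = min = 12.5, p = 0.125293, fail to reject H0.
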